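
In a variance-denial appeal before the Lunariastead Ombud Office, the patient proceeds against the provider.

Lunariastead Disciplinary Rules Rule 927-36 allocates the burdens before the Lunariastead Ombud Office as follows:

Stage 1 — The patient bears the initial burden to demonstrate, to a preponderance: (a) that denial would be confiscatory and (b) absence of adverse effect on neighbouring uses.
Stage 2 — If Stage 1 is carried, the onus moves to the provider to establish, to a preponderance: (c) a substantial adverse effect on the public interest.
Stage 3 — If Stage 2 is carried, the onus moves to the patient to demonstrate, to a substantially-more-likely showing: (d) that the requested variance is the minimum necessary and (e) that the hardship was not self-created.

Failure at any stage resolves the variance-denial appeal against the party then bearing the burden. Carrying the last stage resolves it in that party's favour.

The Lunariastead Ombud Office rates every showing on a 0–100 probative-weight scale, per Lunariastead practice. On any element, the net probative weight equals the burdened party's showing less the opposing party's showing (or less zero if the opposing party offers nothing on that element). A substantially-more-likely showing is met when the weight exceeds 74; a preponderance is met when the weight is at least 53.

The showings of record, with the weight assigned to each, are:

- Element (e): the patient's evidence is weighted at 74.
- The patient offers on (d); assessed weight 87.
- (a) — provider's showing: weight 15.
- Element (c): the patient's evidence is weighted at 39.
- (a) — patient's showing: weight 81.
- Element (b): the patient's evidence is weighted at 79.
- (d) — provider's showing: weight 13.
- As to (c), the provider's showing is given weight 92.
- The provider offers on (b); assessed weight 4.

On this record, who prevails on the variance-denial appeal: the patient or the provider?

Stage 1 — burden on patient; standard: a preponderance (weight is at least 53).
    (a): 81 − 15 = 66 ≥ 53 [met]
    (b): 79 − 4 = 75 ≥ 53 [met]
  All elements met. The burden passes to the provider.
Stage 2 — burden on provider; standard: a preponderance (weight is at least 53).
    (c): 92 − 39 = 53 ≥ 53 [met]
  The provider carries Stage 2; the patient now bears the burden.
Stage 3 — burden on patient; standard: a substantially-more-likely showing (weight exceeds 74).
    (d): 87 − 13 = 74 ≤ 74 [not met]
    (e): 74 ≤ 74 [not met]
  The patient does not carry Stage 3.
So the provider prevails.

provider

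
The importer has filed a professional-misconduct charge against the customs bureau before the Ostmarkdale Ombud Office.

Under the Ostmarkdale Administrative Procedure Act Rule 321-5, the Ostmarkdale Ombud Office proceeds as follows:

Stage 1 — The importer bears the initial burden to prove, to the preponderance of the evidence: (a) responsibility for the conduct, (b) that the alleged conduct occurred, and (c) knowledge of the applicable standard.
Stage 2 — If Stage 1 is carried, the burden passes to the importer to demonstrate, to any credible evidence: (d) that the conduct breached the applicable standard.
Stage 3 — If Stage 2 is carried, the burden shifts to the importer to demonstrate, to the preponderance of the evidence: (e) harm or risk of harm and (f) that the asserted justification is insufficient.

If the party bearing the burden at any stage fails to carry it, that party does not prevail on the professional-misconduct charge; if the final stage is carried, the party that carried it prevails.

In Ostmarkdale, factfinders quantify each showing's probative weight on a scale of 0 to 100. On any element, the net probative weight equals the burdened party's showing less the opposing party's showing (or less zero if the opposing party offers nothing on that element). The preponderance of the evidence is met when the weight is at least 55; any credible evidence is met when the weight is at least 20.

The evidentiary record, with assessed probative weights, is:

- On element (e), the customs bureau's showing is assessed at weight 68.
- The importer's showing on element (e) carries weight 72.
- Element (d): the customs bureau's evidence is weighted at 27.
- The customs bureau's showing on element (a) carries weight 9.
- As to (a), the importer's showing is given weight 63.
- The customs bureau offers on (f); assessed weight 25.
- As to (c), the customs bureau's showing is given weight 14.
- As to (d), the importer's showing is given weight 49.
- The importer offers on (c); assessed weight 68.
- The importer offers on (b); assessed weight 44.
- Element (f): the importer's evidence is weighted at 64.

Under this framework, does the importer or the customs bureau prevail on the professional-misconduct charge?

customs bureau

Stage 1 (importer, the preponderance of the evidence, weight is at least 55): (a) net 63−9=54 < 55 — fails; (b) 44 < 55 — fails; (c) net 68−14=54 < 55 — fails.
  Not every element is met, so the importer fails to carry Stage 1.
The customs bureau prevails.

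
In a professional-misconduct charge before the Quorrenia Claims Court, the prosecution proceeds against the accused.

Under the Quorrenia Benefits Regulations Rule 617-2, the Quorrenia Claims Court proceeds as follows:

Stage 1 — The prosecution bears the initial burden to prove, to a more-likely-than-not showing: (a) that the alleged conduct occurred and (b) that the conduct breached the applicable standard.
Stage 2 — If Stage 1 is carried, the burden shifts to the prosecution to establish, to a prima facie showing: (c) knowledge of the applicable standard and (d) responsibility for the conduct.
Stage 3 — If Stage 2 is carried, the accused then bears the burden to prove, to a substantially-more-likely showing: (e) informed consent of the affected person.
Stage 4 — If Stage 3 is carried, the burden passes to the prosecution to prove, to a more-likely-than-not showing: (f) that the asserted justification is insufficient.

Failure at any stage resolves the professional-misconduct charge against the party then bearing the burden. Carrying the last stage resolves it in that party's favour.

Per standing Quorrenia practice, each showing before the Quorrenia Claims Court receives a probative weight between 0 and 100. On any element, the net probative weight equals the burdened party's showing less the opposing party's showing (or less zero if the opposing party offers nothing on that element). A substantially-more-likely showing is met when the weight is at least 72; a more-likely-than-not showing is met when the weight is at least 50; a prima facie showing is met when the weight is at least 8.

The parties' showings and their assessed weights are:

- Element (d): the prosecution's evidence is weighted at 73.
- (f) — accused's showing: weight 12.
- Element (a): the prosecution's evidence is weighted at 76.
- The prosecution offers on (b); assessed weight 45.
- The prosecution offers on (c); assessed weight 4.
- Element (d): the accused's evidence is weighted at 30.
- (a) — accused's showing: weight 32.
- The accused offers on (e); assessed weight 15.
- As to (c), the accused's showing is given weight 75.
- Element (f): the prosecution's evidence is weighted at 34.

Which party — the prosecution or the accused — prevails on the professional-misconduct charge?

accused

Stage 1 (prosecution, a more-likely-than-not showing, weight is at least 50): (a) net 76−32=44 < 50 — fails; (b) 45 < 50 — fails.
  Stage 1 not carried; the prosecution fails its burden.
The analysis ends at Stage 1; the accused prevails.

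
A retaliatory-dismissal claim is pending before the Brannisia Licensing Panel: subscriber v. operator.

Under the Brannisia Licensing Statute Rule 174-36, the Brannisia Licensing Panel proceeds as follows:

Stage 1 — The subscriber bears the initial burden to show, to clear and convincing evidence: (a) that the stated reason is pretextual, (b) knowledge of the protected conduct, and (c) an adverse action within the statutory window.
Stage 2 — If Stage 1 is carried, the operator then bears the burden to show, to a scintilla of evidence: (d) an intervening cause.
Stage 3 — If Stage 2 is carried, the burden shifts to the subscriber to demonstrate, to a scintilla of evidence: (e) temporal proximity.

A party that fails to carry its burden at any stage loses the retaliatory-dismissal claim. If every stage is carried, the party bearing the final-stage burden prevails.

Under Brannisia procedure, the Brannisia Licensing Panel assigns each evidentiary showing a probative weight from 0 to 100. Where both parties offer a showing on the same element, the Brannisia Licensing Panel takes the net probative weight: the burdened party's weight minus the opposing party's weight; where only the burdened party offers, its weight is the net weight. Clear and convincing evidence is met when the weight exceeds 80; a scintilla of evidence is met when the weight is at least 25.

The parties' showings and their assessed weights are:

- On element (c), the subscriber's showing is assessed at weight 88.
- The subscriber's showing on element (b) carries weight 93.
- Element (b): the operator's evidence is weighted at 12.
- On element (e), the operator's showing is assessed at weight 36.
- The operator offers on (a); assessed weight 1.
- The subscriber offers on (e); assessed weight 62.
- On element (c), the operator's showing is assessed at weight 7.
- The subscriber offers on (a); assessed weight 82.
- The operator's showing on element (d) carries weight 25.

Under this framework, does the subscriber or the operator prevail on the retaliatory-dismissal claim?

subscriber

At Stage 1 the subscriber must meet clear and convincing evidence (weight exceeds 80): on (a) the weight is 82 less the opposing 1 gives net 81, which does exceed 80, so (a) meets the standard; on (b) the weight is 93 less the opposing 12 gives net 81, which does exceed 80, so (b) meets the standard; on (c) the weight is 88 less the opposing 7 gives net 81, which does exceed 80, so (c) meets the standard.
  All elements met. The burden passes to the operator.
At Stage 2 the operator must meet a scintilla of evidence (weight is at least 25): on (d) the weight is 25, ≥ 25, so (d) meets the standard.
  All elements met. The burden passes to the subscriber.
At Stage 3 the subscriber must meet a scintilla of evidence (weight is at least 25): on (e) the weight is 62 less the opposing 36 gives net 26, ≥ 25, so (e) meets the standard.
  Stage 3 carried; the final stage is satisfied.
Every stage carried; the subscriber prevails.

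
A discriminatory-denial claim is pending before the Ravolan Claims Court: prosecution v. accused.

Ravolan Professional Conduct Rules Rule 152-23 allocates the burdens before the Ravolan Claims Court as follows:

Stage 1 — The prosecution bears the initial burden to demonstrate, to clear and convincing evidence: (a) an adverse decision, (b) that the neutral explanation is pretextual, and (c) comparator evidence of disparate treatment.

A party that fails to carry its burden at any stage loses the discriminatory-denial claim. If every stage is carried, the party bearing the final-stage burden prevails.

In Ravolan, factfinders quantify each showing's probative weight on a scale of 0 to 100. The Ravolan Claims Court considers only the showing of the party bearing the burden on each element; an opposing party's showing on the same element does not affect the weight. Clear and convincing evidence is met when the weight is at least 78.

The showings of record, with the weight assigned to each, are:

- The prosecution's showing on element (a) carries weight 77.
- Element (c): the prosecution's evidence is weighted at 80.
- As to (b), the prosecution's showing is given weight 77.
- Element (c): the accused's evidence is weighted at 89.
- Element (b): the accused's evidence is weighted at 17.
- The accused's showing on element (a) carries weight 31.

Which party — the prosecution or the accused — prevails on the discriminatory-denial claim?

accused

Stage 1 (prosecution, clear and convincing evidence, weight is at least 78): (a) 77 (accused's 31 disregarded) < 78 — fails; (b) 77 (accused's 17 disregarded) < 78 — fails; (c) 80 (accused's 89 disregarded) ≥ 78 — meets.
  The prosecution does not carry Stage 1.
The accused prevails.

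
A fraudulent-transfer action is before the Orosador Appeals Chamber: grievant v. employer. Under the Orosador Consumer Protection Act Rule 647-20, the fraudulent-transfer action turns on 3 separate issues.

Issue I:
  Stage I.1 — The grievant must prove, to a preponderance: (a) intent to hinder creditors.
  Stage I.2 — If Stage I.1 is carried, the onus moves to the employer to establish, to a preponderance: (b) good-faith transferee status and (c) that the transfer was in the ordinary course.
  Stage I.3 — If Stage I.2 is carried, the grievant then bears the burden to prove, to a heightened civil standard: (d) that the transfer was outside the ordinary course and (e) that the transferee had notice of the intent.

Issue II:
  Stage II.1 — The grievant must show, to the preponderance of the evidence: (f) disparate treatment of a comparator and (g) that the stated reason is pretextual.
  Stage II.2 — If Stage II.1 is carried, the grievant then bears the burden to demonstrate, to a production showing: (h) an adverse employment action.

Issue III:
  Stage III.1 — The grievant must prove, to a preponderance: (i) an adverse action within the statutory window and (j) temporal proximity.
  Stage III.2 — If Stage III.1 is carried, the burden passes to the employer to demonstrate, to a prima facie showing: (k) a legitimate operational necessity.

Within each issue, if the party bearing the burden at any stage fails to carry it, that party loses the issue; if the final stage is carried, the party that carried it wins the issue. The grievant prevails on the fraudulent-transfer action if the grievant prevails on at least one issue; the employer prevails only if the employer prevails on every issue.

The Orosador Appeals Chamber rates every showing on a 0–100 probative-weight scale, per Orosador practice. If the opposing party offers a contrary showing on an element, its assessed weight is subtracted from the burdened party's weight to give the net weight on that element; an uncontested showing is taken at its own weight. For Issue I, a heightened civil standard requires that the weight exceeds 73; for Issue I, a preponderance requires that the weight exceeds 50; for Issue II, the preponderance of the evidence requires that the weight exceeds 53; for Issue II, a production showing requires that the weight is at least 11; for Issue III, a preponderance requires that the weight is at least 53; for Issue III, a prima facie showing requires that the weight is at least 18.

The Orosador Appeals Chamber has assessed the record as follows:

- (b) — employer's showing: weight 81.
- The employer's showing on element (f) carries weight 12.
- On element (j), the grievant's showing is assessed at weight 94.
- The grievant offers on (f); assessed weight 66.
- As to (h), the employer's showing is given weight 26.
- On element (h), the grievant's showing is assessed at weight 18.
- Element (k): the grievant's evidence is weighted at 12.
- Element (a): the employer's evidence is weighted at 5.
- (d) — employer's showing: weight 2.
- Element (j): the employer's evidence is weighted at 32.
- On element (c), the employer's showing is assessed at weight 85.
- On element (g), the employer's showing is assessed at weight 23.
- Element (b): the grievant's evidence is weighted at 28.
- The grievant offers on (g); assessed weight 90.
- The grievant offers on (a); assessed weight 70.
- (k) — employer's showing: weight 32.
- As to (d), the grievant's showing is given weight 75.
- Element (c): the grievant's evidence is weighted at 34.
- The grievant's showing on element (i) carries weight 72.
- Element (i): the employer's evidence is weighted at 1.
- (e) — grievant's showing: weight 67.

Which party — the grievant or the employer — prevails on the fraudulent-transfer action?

— Issue I —
Stage I.1 (grievant, a preponderance, weight exceeds 50): (a) net 70−5=65 > 50 — meets.
  Stage I.1 is satisfied; the onus moves to the employer.
Stage I.2 (employer, a preponderance, weight exceeds 50): (b) net 81−28=53 > 50 — meets; (c) net 85−34=51 > 50 — meets.
  The employer carries Stage I.2; the grievant now bears the burden.
Stage I.3 (grievant, a heightened civil standard, weight exceeds 73): (d) net 75−2=73 ≤ 73 — fails; (e) 67 ≤ 73 — fails.
  Not every element is met, so the grievant fails to carry Stage I.3.
The employer prevails on this issue.
— Issue II —
Stage II.1 — burden on grievant; standard: the preponderance of the evidence (weight exceeds 53).
    (f): 66 − 12 = 54 > 53 [met]
    (g): 90 − 23 = 67 > 53 [met]
  All elements met. The grievant retains the burden for Stage II.2.
Stage II.2 — burden on grievant; standard: a production showing (weight is at least 11).
    (h): 18 − 26 = -8 < 11 [not met]
  Stage II.2 not carried; the grievant fails its burden.
The analysis ends at Stage II.2; the employer prevails on this issue.
— Issue III —
At Stage III.1 the grievant must meet a preponderance (weight is at least 53): on (i) the weight is 72 less the opposing 1 gives net 71, which does reach 53, so (i) meets the standard; on (j) the weight is 94 less the opposing 32 gives net 62, which does reach 53, so (j) meets the standard.
  The grievant carries Stage III.1; the employer now bears the burden.
At Stage III.2 the employer must meet a prima facie showing (weight is at least 18): on (k) the weight is 32 less the opposing 12 gives net 20, which does reach 18, so (k) meets the standard.
  Stage III.2 carried; the final stage is satisfied.
Every stage carried; the employer prevails on this issue.
Per-issue: Issue I → employer; Issue II → employer; Issue III → employer. The grievant must prevail on at least one issue; overall, the employer prevails.

employer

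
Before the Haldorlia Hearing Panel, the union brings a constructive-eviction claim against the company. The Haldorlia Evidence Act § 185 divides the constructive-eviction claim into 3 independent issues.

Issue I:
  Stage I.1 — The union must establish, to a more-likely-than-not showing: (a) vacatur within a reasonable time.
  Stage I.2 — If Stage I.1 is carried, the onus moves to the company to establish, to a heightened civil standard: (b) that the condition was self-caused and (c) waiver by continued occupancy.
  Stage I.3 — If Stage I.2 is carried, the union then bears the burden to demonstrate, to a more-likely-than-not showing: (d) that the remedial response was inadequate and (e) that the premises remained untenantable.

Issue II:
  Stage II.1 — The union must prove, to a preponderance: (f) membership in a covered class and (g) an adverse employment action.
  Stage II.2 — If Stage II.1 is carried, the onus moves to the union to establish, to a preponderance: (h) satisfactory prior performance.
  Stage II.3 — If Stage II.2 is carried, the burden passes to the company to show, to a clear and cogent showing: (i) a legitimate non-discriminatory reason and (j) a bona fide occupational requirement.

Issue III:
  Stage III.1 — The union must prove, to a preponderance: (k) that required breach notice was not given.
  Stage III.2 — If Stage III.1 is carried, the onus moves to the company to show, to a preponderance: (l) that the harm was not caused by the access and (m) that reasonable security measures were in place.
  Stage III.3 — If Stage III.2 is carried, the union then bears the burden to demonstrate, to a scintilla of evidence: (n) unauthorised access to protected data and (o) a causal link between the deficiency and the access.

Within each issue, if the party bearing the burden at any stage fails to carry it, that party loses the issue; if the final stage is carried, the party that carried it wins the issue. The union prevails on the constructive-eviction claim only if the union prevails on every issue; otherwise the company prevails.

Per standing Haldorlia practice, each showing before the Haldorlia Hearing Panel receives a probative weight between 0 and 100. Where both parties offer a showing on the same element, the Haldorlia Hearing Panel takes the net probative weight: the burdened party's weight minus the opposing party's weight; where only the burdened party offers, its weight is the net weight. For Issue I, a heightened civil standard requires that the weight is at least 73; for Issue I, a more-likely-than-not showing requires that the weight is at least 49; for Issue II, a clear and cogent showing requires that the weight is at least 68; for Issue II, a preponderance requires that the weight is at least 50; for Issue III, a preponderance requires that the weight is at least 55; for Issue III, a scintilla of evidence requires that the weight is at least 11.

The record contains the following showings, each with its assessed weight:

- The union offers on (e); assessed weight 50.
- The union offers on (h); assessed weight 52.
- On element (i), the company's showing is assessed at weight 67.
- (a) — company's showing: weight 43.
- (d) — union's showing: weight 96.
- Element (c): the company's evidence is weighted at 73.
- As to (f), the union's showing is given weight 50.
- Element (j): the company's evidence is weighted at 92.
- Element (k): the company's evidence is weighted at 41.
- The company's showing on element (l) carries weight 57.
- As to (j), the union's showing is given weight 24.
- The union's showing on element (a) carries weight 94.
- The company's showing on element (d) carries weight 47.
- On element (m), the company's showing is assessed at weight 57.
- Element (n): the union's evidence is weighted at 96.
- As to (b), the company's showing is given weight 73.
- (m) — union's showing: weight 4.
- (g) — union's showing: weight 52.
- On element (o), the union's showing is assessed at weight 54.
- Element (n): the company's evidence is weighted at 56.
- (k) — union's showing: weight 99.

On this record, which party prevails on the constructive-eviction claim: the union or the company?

— Issue I —
Stage I.1 — burden on union; standard: a more-likely-than-not showing (weight is at least 49).
    (a): 94 − 43 = 51 ≥ 49 [met]
  Stage I.1 carried; the burden shifts to the company.
Stage I.2 — burden on company; standard: a heightened civil standard (weight is at least 73).
    (b): 73 ≥ 73 [met]
    (c): 73 ≥ 73 [met]
  The company carries Stage I.2; the union now bears the burden.
Stage I.3 — burden on union; standard: a more-likely-than-not showing (weight is at least 49).
    (d): 96 − 47 = 49 ≥ 49 [met]
    (e): 50 ≥ 49 [met]
  Stage I.3 carried; the final stage is satisfied.
All stages carried — the union prevails on this issue.
— Issue II —
Stage II.1 (union, a preponderance, weight is at least 50): (f) 50 ≥ 50 — meets; (g) 52 ≥ 50 — meets.
  Stage II.1 carried; the burden remains with the union.
Stage II.2 (union, a preponderance, weight is at least 50): (h) 52 ≥ 50 — meets.
  All elements met. The burden passes to the company.
Stage II.3 (company, a clear and cogent showing, weight is at least 68): (i) 67 < 68 — fails; (j) net 92−24=68 ≥ 68 — meets.
  The company does not carry Stage II.3.
So the union prevails on this issue.
— Issue III —
Stage III.1 — burden on union; standard: a preponderance (weight is at least 55).
    (k): 99 − 41 = 58 ≥ 55 [met]
  Stage III.1 is satisfied; the onus moves to the company.
Stage III.2 — burden on company; standard: a preponderance (weight is at least 55).
    (l): 57 ≥ 55 [met]
    (m): 57 − 4 = 53 < 55 [not met]
  Not every element is met, so the company fails to carry Stage III.2.
The union prevails on this issue.
Per-issue: Issue I → union; Issue II → union; Issue III → union. The union must prevail on every issue; overall, the union prevails.

union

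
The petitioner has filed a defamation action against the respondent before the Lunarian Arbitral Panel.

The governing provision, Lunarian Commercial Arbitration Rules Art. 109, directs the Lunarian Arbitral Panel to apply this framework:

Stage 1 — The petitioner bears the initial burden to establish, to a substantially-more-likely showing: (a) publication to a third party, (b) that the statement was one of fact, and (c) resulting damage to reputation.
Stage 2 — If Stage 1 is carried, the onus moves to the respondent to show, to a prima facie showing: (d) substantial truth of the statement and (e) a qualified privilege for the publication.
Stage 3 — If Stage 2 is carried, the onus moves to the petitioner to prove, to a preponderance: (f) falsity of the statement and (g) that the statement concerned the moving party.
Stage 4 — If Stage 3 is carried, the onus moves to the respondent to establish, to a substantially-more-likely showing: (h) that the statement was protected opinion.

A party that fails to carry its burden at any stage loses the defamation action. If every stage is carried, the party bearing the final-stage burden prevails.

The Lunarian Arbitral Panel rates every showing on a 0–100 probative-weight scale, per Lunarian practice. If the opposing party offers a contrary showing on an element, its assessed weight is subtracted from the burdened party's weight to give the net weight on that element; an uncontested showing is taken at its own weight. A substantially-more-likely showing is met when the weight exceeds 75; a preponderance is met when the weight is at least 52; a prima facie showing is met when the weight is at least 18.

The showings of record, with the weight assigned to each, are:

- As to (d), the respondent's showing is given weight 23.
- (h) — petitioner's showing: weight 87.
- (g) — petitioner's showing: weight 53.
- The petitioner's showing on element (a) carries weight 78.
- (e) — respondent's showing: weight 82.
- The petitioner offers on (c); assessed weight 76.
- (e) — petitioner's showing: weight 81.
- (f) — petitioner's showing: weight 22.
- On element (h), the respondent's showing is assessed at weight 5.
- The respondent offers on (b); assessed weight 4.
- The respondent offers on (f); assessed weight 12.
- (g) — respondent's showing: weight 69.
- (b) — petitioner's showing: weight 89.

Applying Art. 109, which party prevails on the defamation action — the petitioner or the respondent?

Stage 1 (petitioner, a substantially-more-likely showing, weight exceeds 75): (a) 78 > 75 — meets; (b) net 89−4=85 > 75 — meets; (c) 76 > 75 — meets.
  The petitioner carries Stage 1; the respondent now bears the burden.
Stage 2 (respondent, a prima facie showing, weight is at least 18): (d) 23 ≥ 18 — meets; (e) net 82−81=1 < 18 — fails.
  The respondent does not carry Stage 2.
The petitioner prevails.

petitioner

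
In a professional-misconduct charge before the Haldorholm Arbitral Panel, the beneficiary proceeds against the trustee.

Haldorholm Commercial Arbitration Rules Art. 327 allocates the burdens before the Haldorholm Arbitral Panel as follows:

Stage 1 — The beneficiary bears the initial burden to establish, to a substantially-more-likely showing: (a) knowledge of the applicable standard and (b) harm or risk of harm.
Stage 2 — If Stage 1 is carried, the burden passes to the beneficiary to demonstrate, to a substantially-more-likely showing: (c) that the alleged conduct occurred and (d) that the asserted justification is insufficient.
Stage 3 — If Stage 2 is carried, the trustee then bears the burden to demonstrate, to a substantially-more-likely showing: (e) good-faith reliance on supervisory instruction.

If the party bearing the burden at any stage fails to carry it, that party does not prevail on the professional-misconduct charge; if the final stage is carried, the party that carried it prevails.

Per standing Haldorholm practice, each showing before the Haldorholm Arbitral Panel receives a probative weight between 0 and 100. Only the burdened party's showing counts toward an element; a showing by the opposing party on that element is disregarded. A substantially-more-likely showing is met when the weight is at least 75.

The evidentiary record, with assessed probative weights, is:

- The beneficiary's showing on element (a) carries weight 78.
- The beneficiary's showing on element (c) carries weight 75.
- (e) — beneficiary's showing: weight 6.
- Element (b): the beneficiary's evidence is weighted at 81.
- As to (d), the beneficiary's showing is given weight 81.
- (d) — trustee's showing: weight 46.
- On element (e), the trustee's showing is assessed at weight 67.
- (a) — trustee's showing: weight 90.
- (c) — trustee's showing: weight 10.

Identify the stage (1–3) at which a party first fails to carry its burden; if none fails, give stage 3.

stage 3

Stage 1 (beneficiary, a substantially-more-likely showing, weight is at least 75): (a) 78 (trustee's 90 disregarded) ≥ 75 — meets; (b) 81 ≥ 75 — meets.
  Stage 1 is satisfied; the beneficiary continues to bear the burden.
Stage 2 (beneficiary, a substantially-more-likely showing, weight is at least 75): (c) 75 (trustee's 10 disregarded) ≥ 75 — meets; (d) 81 (trustee's 46 disregarded) ≥ 75 — meets.
  Stage 2 carried; the burden shifts to the trustee.
Stage 3 (trustee, a substantially-more-likely showing, weight is at least 75): (e) 67 (beneficiary's 6 disregarded) < 75 — fails.
  Not every element is met, so the trustee fails to carry Stage 3.
The analysis ends at Stage 3; the beneficiary prevails.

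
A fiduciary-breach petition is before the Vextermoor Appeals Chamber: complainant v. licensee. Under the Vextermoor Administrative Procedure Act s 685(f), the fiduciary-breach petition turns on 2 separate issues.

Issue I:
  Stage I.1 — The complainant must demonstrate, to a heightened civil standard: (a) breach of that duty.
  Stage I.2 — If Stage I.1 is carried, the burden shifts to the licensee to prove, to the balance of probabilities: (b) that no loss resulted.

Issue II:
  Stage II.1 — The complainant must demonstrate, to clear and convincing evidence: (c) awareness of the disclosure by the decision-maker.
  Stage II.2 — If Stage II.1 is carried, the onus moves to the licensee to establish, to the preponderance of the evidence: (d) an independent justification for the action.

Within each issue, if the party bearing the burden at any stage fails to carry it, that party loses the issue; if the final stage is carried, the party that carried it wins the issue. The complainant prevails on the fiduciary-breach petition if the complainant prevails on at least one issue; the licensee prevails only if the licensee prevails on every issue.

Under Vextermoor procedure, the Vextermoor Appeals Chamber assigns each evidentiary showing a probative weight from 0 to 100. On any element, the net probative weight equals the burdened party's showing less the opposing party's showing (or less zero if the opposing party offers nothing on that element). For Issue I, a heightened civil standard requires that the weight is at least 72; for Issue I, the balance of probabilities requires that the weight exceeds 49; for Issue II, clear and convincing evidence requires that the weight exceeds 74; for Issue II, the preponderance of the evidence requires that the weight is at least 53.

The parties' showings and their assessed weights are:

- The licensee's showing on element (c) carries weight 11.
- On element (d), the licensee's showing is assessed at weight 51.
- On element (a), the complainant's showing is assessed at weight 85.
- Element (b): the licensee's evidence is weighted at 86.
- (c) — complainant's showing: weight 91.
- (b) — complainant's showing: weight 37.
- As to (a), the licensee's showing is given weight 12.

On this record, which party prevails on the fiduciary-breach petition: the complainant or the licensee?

complainant

— Issue I —
Stage I.1 — burden on complainant; standard: a heightened civil standard (weight is at least 72).
    (a): 85 − 12 = 73 ≥ 72 [met]
  Stage I.1 is satisfied; the onus moves to the licensee.
Stage I.2 — burden on licensee; standard: the balance of probabilities (weight exceeds 49).
    (b): 86 − 37 = 49 ≤ 49 [not met]
  Not every element is met, so the licensee fails to carry Stage I.2.
So the complainant prevails on this issue.
— Issue II —
At Stage II.1 the complainant must meet clear and convincing evidence (weight exceeds 74): on (c) the weight is 91 less the opposing 11 gives net 80, > 74, so (c) meets the standard.
  Stage II.1 carried; the burden shifts to the licensee.
At Stage II.2 the licensee must meet the preponderance of the evidence (weight is at least 53): on (d) the weight is 51, < 53, so (d) does not meet the standard.
  The licensee does not carry Stage II.2.
The complainant prevails on this issue.
Per-issue: Issue I → complainant; Issue II → complainant. The complainant must prevail on at least one issue; overall, the complainant prevails.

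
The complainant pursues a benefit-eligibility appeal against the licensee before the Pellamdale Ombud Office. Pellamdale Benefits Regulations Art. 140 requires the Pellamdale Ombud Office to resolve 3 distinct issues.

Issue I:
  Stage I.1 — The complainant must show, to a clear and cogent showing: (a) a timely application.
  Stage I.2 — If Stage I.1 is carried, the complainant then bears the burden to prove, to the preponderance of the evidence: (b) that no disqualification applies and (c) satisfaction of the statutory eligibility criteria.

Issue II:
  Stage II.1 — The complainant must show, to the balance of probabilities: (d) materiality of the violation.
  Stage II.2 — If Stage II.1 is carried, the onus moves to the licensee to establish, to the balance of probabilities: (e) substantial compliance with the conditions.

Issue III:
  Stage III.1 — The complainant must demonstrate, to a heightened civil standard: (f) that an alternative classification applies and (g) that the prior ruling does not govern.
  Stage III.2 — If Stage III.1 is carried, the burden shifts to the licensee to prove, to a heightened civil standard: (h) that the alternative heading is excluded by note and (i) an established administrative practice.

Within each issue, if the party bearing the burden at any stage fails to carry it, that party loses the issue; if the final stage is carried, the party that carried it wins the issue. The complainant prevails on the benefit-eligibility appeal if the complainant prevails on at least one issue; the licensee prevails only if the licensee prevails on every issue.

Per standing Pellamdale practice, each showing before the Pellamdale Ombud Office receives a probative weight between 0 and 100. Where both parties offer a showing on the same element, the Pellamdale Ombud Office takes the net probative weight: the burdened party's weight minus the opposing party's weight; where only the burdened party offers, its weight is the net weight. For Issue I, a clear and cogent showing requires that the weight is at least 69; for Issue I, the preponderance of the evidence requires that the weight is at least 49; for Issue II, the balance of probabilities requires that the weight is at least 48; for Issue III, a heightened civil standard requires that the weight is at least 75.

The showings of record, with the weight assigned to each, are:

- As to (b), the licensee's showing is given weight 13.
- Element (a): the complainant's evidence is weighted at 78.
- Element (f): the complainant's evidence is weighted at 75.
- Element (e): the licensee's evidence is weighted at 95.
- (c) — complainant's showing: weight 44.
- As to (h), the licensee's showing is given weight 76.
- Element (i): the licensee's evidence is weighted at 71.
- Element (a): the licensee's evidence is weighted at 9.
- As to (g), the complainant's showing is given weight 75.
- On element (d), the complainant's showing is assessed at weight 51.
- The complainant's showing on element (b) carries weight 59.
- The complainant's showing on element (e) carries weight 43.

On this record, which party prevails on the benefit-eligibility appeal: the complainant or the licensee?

complainant

— Issue I —
Stage I.1 (complainant, a clear and cogent showing, weight is at least 69): (a) net 78−9=69 ≥ 69 — meets.
  Stage I.1 is satisfied; the complainant continues to bear the burden.
Stage I.2 (complainant, the preponderance of the evidence, weight is at least 49): (b) net 59−13=46 < 49 — fails; (c) 44 < 49 — fails.
  Not every element is met, so the complainant fails to carry Stage I.2.
So the licensee prevails on this issue.
— Issue II —
Stage II.1 — burden on complainant; standard: the balance of probabilities (weight is at least 48).
    (d): 51 ≥ 48 [met]
  Stage II.1 is satisfied; the onus moves to the licensee.
Stage II.2 — burden on licensee; standard: the balance of probabilities (weight is at least 48).
    (e): 95 − 43 = 52 ≥ 48 [met]
  All elements met at the final stage.
With every stage satisfied, the licensee prevails on this issue.
— Issue III —
Stage III.1 (complainant, a heightened civil standard, weight is at least 75): (f) 75 ≥ 75 — meets; (g) 75 ≥ 75 — meets.
  Stage III.1 is satisfied; the onus moves to the licensee.
Stage III.2 (licensee, a heightened civil standard, weight is at least 75): (h) 76 ≥ 75 — meets; (i) 71 < 75 — fails.
  Stage III.2 not carried; the licensee fails its burden.
The analysis ends at Stage III.2; the complainant prevails on this issue.
Per-issue: Issue I → licensee; Issue II → licensee; Issue III → complainant. The complainant must prevail on at least one issue; overall, the complainant prevails.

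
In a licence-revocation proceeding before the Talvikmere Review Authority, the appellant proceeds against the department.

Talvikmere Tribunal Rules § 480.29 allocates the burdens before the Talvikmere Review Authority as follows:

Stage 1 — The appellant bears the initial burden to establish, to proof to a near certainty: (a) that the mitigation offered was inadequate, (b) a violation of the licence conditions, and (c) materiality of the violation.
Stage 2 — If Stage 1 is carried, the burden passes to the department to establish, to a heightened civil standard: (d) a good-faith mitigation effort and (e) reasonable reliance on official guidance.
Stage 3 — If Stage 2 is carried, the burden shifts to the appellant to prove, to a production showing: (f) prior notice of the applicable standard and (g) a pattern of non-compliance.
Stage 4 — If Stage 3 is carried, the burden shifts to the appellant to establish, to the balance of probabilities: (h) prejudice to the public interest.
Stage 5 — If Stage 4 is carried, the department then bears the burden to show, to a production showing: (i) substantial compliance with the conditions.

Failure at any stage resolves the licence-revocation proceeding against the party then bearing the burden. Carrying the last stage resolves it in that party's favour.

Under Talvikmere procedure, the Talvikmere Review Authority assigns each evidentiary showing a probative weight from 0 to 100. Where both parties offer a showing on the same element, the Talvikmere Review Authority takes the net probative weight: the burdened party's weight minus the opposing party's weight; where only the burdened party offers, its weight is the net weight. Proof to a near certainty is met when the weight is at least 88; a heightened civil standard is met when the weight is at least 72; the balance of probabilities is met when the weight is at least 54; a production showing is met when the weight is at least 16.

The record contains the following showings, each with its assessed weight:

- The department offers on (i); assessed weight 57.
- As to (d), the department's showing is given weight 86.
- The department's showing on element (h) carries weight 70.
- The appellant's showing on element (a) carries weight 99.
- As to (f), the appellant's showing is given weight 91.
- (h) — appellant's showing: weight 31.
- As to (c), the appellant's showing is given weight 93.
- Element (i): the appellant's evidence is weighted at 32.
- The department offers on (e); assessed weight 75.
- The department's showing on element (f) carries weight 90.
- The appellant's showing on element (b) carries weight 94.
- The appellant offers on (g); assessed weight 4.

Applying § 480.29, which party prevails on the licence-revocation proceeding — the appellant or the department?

At Stage 1 the appellant must meet proof to a near certainty (weight is at least 88): on (a) the weight is 99, ≥ 88, so (a) meets the standard; on (b) the weight is 94, which does reach 88, so (b) meets the standard; on (c) the weight is 93, which does reach 88, so (c) meets the standard.
  Stage 1 carried; the burden shifts to the department.
At Stage 2 the department must meet a heightened civil standard (weight is at least 72): on (d) the weight is 86, which does reach 72, so (d) meets the standard; on (e) the weight is 75, ≥ 72, so (e) meets the standard.
  Stage 2 carried; the burden shifts to the appellant.
At Stage 3 the appellant must meet a production showing (weight is at least 16): on (f) the weight is 91 less the opposing 90 gives net 1, < 16, so (f) does not meet the standard; on (g) the weight is 4, which does not reach 16, so (g) does not meet the standard.
  The appellant does not carry Stage 3.
The department prevails.

department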